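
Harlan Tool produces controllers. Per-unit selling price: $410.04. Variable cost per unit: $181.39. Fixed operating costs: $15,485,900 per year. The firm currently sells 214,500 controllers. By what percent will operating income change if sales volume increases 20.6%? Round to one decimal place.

+30.1%

Contribution at this volume is 214,500 × $228.65 = $49,045,425.00.
Subtracting fixed costs: EBIT = $49,045,425.00 − $15,485,900 = $33,559,525.00.
So DOL = total CM / EBIT = $49,045,425.00 / $33,559,525.00 = 1.4614.
So EBIT moves 1.4614 × (+20.6%) = +30.1%.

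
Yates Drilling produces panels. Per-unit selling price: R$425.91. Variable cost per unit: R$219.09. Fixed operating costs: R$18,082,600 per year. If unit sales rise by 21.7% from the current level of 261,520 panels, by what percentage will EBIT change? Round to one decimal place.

+32.6%

Contribution at this volume is 261,520 × R$206.82 = R$54,087,566.40.
Subtracting fixed costs: EBIT = R$54,087,566.40 − R$18,082,600 = R$36,004,966.40.
Degree of operating leverage = R$54,087,566.40 / R$36,004,966.40 = 1.5022.
So EBIT moves 1.5022 × (+21.7%) = +32.6%.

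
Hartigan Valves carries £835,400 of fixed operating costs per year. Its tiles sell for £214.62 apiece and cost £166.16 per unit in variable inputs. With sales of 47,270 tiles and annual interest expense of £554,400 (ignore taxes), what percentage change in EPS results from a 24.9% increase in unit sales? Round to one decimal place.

+63.3%

Contribution at this volume is 47,270 × £48.46 = £2,290,704.20.
EBIT = £2,290,704.20 − £835,400 = £1,455,304.20.
Interest = £554,400.00, so EBIT − I = £900,904.20.
Degree of combined leverage = contribution ÷ (EBIT − I) = £2,290,704.20 ÷ £900,904.20 = 2.5427.
%ΔEPS = DCL × %ΔSales = 2.5427 × +24.9% = +63.3%.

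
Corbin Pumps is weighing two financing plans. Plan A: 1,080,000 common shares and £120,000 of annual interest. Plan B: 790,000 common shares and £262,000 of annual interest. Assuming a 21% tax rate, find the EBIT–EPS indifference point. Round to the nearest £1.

Set EPS_A = EPS_B: (EBIT − £120,000)(1 − 0.21) ÷ 1,080,000 = (EBIT − £262,000)(1 − 0.21) ÷ 790,000.
The (1 − t) factor cancels: (EBIT − 120,000) × 790,000 = (EBIT − 262,000) × 1,080,000.
EBIT × (1,080,000 − 790,000) = 262,000 × 1,080,000 − 120,000 × 790,000 = 188,160,000,000, so EBIT = 188,160,000,000 ÷ 290,000 = 648,827.59.

£648,828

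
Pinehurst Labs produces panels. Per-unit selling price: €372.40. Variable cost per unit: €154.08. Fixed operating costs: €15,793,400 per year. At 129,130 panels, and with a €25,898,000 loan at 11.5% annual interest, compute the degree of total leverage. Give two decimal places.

Contribution at this volume is 129,130 × €218.32 = €28,191,661.60.
Subtracting fixed costs: EBIT = €28,191,661.60 − €15,793,400 = €12,398,261.60. Interest = €2,978,270.00, so EBIT − I = €9,419,991.60.
Degree of total leverage = total CM / (EBIT − interest) = €28,191,661.60 / €9,419,991.60 = 2.9927.

2.99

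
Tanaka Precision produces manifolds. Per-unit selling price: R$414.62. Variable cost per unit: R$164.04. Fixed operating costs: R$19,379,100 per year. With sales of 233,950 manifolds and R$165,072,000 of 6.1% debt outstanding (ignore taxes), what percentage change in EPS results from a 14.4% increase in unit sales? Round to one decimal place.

Contribution at this volume is 233,950 × R$250.58 = R$58,623,191.00.
Subtracting fixed costs: EBIT = R$58,623,191.00 − R$19,379,100 = R$39,244,091.00.
Interest = R$10,069,392.00, so EBIT − I = R$29,174,699.00.
DCL = total CM / (EBIT − I) = R$58,623,191.00 / R$29,174,699.00 = 2.0094.
EPS therefore changes by 2.0094 × (+14.4%) = +28.9%.

+28.9%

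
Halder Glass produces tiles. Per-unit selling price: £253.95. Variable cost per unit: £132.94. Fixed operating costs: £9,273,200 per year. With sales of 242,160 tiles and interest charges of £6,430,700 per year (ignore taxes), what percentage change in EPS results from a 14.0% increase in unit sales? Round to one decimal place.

+30.2%

At 242,160 units, contribution = 242,160 × £121.01 = £29,303,781.60.
EBIT = £29,303,781.60 − £9,273,200 = £20,030,581.60.
Interest = £6,430,700.00, so EBIT − I = £13,599,881.60.
DCL = total CM / (EBIT − I) = £29,303,781.60 / £13,599,881.60 = 2.1547.
EPS therefore changes by 2.1547 × (+14.0%) = +30.2%.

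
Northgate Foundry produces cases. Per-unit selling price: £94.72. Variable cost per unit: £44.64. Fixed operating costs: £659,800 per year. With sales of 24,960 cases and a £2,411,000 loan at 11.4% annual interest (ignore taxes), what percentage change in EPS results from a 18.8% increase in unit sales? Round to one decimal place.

Contribution at this volume is 24,960 × £50.08 = £1,249,996.80.
Operating income = contribution − fixed costs = £1,249,996.80 − £659,800 = £590,196.80.
Interest = £274,854.00, so EBIT − I = £315,342.80.
DCL = total CM / (EBIT − I) = £1,249,996.80 / £315,342.80 = 3.9639.
EPS therefore changes by 3.9639 × (+18.8%) = +74.5%.

+74.5%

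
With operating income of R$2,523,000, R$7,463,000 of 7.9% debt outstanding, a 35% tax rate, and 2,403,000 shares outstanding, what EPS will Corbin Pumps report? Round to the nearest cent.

Interest = R$589,577.00, so EBT = R$2,523,000 − R$589,577.00 = R$1,933,423.00.
After tax at 35%: net income = R$1,933,423.00 × 0.65 = R$1,256,724.95.
Per share: R$1,256,724.95 / 2,403,000 shares = R$0.52.

R$0.52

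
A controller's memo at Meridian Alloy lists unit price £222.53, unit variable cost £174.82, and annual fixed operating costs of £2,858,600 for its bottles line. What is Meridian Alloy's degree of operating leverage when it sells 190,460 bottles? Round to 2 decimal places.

1.46

At 190,460 units, contribution = 190,460 × £47.71 = £9,086,846.60.
Operating income = contribution − fixed costs = £9,086,846.60 − £2,858,600 = £6,228,246.60.
DOL = contribution ÷ EBIT = £9,086,846.60 ÷ £6,228,246.60 = 1.4590.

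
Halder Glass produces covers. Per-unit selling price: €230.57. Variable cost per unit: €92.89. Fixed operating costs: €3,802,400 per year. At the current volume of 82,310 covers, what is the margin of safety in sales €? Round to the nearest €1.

Each unit contributes €230.57 − €92.89 = €137.68. Break-even units = €3,802,400 ÷ €137.68 = 27,617.66; break-even revenue = 27,617.66 × €230.57 = €6,367,804.82.
Actual sales revenue = 82,310 × €230.57 = €18,978,216.70.
Margin of safety = €18,978,216.70 − €6,367,804.82 = €12,610,412.

€12,610,412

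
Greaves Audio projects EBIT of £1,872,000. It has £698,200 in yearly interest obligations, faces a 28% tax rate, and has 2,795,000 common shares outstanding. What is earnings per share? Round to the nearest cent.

Pre-tax income = £1,872,000 − £698,200.00 = £1,173,800.00.
Net income = £1,173,800.00 × (1 − 0.28) = £845,136.00.
EPS = £845,136.00 ÷ 2,795,000 = £0.30.

£0.30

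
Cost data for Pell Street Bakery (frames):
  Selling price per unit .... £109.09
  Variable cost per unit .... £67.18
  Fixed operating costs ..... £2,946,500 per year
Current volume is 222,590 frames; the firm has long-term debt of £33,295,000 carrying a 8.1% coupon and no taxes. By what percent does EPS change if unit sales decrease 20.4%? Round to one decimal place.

Total contribution margin = 222,590 × £41.91 = £9,328,746.90.
Operating income = contribution − fixed costs = £9,328,746.90 − £2,946,500 = £6,382,246.90.
Interest = £2,696,895.00, so EBIT − I = £3,685,351.90.
DCL = total CM / (EBIT − I) = £9,328,746.90 / £3,685,351.90 = 2.5313.
EPS therefore changes by 2.5313 × (-20.4%) = -51.6%.

-51.6%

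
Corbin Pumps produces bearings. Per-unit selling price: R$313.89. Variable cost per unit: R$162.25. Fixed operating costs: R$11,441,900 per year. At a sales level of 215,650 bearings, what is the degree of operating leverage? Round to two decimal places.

1.54

Contribution at this volume is 215,650 × R$151.64 = R$32,701,166.00.
Subtracting fixed costs: EBIT = R$32,701,166.00 − R$11,441,900 = R$21,259,266.00.
DOL = contribution ÷ EBIT = R$32,701,166.00 ÷ R$21,259,266.00 = 1.5382.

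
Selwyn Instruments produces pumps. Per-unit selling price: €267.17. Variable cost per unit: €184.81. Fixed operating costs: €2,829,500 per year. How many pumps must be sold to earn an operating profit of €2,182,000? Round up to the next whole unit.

Each unit contributes €267.17 − €184.81 = €82.36.
Need Q such that Q × €82.36 − €2,829,500 = €2,182,000, i.e. Q = €5,011,500 / €82.36 = 60,848.71 → 60,849.

60,849 pumps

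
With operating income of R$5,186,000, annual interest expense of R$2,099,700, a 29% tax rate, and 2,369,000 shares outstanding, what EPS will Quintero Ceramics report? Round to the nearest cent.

Pre-tax income = R$5,186,000 − R$2,099,700.00 = R$3,086,300.00.
Net income = R$3,086,300.00 × (1 − 0.29) = R$2,191,273.00.
Per share: R$2,191,273.00 / 2,369,000 shares = R$0.92.

R$0.92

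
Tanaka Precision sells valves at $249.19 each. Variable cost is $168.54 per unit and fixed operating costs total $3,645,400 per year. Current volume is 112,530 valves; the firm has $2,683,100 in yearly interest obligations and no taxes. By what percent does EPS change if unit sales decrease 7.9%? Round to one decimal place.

Total contribution margin = 112,530 × $80.65 = $9,075,544.50.
Subtracting fixed costs: EBIT = $9,075,544.50 − $3,645,400 = $5,430,144.50.
Interest = $2,683,100.00, so EBIT − I = $2,747,044.50.
Degree of combined leverage = contribution ÷ (EBIT − I) = $9,075,544.50 ÷ $2,747,044.50 = 3.3037.
EPS therefore changes by 3.3037 × (-7.9%) = -26.1%.

-26.1%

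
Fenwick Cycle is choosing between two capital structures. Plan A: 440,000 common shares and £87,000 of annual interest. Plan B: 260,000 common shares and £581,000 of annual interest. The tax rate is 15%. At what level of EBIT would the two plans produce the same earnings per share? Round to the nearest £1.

Set EPS_A = EPS_B: (EBIT − £87,000)(1 − 0.15) ÷ 440,000 = (EBIT − £581,000)(1 − 0.15) ÷ 260,000.
Cancelling (1 − t) and cross-multiplying: 260,000·(EBIT − 87,000) = 440,000·(EBIT − 581,000).
EBIT × (440,000 − 260,000) = 581,000 × 440,000 − 87,000 × 260,000 = 233,020,000,000, so EBIT = 233,020,000,000 ÷ 180,000 = 1,294,555.56.

£1,294,556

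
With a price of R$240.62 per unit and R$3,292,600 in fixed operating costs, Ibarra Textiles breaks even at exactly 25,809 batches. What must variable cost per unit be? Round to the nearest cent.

R$113.04

Contribution per unit must be FC / Q = R$3,292,600 / 25,809 = R$127.5757.
Variable cost per unit = R$240.62 − R$127.5757 = R$113.04.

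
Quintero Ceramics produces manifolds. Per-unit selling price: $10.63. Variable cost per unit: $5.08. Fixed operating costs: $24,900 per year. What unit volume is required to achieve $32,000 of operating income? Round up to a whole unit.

Each unit contributes $10.63 − $5.08 = $5.55.
Required volume = (fixed costs + target profit) ÷ CM = ($24,900 + $32,000) ÷ $5.55 = 10,252.25, so 10,253 manifolds.

10,253 manifolds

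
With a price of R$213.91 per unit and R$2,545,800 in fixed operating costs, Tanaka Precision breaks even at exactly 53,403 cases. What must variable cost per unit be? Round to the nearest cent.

Contribution per unit must be FC / Q = R$2,545,800 / 53,403 = R$47.6715.
Hence VC = price − CM = R$213.91 − R$47.6715 = R$166.24.

R$166.24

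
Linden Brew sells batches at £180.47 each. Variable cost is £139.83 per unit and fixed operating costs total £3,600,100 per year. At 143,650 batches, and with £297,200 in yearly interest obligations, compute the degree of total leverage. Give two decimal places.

Contribution at this volume is 143,650 × £40.64 = £5,837,936.00.
Subtracting fixed costs: EBIT = £5,837,936.00 − £3,600,100 = £2,237,836.00. Interest = £297,200.00, so EBIT − I = £1,940,636.00.
DCL = contribution ÷ (EBIT − I) = £5,837,936.00 ÷ £1,940,636.00 = 3.0083.

3.01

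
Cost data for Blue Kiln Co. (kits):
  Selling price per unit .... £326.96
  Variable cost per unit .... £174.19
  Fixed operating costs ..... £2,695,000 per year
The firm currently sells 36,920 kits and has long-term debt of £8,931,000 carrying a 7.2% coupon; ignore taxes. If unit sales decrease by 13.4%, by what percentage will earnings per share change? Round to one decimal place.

Contribution at this volume is 36,920 × £152.77 = £5,640,268.40.
EBIT = £5,640,268.40 − £2,695,000 = £2,945,268.40.
After interest of £643,032.00, pre-tax earnings = £2,302,236.40.
DCL = total CM / (EBIT − I) = £5,640,268.40 / £2,302,236.40 = 2.4499.
%ΔEPS = DCL × %ΔSales = 2.4499 × -13.4% = -32.8%.

-32.8%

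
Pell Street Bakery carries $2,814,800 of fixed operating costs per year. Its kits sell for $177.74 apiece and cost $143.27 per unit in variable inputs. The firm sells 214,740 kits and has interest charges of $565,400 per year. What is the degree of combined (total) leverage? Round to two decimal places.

1.84

Contribution at this volume is 214,740 × $34.47 = $7,402,087.80.
Subtracting fixed costs: EBIT = $7,402,087.80 − $2,814,800 = $4,587,287.80. Interest = $565,400.00, so EBIT − I = $4,021,887.80.
DCL = contribution ÷ (EBIT − I) = $7,402,087.80 ÷ $4,021,887.80 = 1.8405.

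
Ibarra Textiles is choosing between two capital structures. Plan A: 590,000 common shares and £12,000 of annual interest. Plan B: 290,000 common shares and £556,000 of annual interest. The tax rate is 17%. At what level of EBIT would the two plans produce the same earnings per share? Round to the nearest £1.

£1,081,867

Set EPS_A = EPS_B: (EBIT − £12,000)(1 − 0.17) ÷ 590,000 = (EBIT − £556,000)(1 − 0.17) ÷ 290,000.
The (1 − t) factor cancels: (EBIT − 12,000) × 290,000 = (EBIT − 556,000) × 590,000.
EBIT × (590,000 − 290,000) = 556,000 × 590,000 − 12,000 × 290,000 = 324,560,000,000, so EBIT = 324,560,000,000 ÷ 300,000 = 1,081,866.67.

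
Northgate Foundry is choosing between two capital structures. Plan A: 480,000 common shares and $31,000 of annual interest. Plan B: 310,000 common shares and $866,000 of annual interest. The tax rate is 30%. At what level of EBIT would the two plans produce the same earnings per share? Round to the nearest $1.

$2,388,647

Set EPS_A = EPS_B: (EBIT − $31,000)(1 − 0.30) ÷ 480,000 = (EBIT − $866,000)(1 − 0.30) ÷ 310,000.
Cancelling (1 − t) and cross-multiplying: 310,000·(EBIT − 31,000) = 480,000·(EBIT − 866,000).
EBIT × (480,000 − 310,000) = 866,000 × 480,000 − 31,000 × 310,000 = 406,070,000,000, so EBIT = 406,070,000,000 ÷ 170,000 = 2,388,647.06.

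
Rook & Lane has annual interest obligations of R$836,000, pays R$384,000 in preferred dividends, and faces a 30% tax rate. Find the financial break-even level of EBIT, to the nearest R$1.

Preferred dividends are paid after tax, so their pre-tax equivalent is R$384,000 ÷ (1 − 0.30) = R$548,571.43.
EPS = 0 when EBIT covers interest plus the pre-tax preferred burden: R$836,000 + R$548,571.43 = R$1,384,571.43.

R$1,384,571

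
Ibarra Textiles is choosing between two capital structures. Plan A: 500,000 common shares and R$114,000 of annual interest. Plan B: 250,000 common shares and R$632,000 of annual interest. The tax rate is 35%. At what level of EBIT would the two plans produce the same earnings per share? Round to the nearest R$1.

R$1,150,000

At indifference, (EBIT − 114,000)(1 − t)/500,000 = (EBIT − 632,000)(1 − t)/250,000.
The (1 − t) factor cancels: (EBIT − 114,000) × 250,000 = (EBIT − 632,000) × 500,000.
EBIT × (500,000 − 250,000) = 632,000 × 500,000 − 114,000 × 250,000 = 287,500,000,000, so EBIT = 287,500,000,000 ÷ 250,000 = 1,150,000.00.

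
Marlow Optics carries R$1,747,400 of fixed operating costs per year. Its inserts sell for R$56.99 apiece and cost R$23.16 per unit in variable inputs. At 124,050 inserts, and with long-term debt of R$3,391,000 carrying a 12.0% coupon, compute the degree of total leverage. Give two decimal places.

2.05

At 124,050 units, contribution = 124,050 × R$33.83 = R$4,196,611.50.
Operating income = contribution − fixed costs = R$4,196,611.50 − R$1,747,400 = R$2,449,211.50. Interest = R$406,920.00, so EBIT − I = R$2,042,291.50.
DCL = contribution ÷ (EBIT − I) = R$4,196,611.50 ÷ R$2,042,291.50 = 2.0549.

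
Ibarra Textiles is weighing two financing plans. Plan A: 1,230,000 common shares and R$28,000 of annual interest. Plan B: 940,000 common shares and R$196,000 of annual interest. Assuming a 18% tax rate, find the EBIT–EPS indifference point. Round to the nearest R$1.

At indifference, (EBIT − 28,000)(1 − t)/1,230,000 = (EBIT − 196,000)(1 − t)/940,000.
The (1 − t) factor cancels: (EBIT − 28,000) × 940,000 = (EBIT − 196,000) × 1,230,000.
EBIT × (1,230,000 − 940,000) = 196,000 × 1,230,000 − 28,000 × 940,000 = 214,760,000,000, so EBIT = 214,760,000,000 ÷ 290,000 = 740,551.72.

R$740,552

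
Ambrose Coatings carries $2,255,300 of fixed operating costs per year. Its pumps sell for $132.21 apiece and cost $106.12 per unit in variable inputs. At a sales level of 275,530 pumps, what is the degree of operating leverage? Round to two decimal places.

1.46

At 275,530 units, contribution = 275,530 × $26.09 = $7,188,577.70.
Operating income = contribution − fixed costs = $7,188,577.70 − $2,255,300 = $4,933,277.70.
DOL = contribution ÷ EBIT = $7,188,577.70 ÷ $4,933,277.70 = 1.4572.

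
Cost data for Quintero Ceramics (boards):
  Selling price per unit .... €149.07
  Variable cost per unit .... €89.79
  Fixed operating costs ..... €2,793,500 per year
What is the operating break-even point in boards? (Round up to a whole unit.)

47,124 boards

Unit CM = price − variable cost = €149.07 − €89.79 = €59.28.
Break-even Q = €2,793,500 / €59.28 = 47,123.82 → 47,124 boards.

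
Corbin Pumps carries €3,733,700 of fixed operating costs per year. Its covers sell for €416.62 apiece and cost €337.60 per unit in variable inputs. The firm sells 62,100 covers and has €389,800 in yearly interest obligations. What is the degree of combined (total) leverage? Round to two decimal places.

Contribution at this volume is 62,100 × €79.02 = €4,907,142.00.
Operating income = contribution − fixed costs = €4,907,142.00 − €3,733,700 = €1,173,442.00. Interest = €389,800.00, so EBIT − I = €783,642.00.
Degree of total leverage = total CM / (EBIT − interest) = €4,907,142.00 / €783,642.00 = 6.2620.

6.26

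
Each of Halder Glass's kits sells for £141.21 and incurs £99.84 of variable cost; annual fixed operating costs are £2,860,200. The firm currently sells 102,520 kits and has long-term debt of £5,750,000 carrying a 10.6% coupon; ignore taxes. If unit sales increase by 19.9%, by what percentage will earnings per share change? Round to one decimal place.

Total contribution margin = 102,520 × £41.37 = £4,241,252.40.
Operating income = contribution − fixed costs = £4,241,252.40 − £2,860,200 = £1,381,052.40.
After interest of £609,500.00, pre-tax earnings = £771,552.40.
Degree of combined leverage = contribution ÷ (EBIT − I) = £4,241,252.40 ÷ £771,552.40 = 5.4970.
%ΔEPS = DCL × %ΔSales = 5.4970 × +19.9% = +109.4%.

+109.4%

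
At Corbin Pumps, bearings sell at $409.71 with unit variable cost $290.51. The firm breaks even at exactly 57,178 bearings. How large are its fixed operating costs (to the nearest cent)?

Unit CM = price − variable cost = $409.71 − $290.51 = $119.20.
Fixed costs = break-even units × CM = 57,178 × $119.20 = $6,815,617.60.

$6,815,617.60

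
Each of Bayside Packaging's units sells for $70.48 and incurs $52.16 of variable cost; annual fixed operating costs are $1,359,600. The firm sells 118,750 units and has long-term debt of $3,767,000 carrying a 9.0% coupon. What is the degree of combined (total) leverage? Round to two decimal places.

Total contribution margin = 118,750 × $18.32 = $2,175,500.00.
Subtracting fixed costs: EBIT = $2,175,500.00 − $1,359,600 = $815,900.00. Interest = $339,030.00, so EBIT − I = $476,870.00.
Degree of total leverage = total CM / (EBIT − interest) = $2,175,500.00 / $476,870.00 = 4.5620.

4.56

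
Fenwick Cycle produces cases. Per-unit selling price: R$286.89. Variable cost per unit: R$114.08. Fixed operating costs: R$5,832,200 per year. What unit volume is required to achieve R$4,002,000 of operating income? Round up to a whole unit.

56,908 cases

Each unit contributes R$286.89 − R$114.08 = R$172.81.
Need Q such that Q × R$172.81 − R$5,832,200 = R$4,002,000, i.e. Q = R$9,834,200 / R$172.81 = 56,907.59 → 56,908.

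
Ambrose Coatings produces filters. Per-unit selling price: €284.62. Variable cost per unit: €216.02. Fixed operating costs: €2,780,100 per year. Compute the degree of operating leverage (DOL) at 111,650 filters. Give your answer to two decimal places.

1.57

Contribution at this volume is 111,650 × €68.60 = €7,659,190.00.
EBIT = €7,659,190.00 − €2,780,100 = €4,879,090.00.
So DOL = total CM / EBIT = €7,659,190.00 / €4,879,090.00 = 1.5698.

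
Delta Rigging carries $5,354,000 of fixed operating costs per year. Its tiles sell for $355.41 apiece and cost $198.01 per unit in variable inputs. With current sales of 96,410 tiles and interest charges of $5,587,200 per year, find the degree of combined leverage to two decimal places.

At 96,410 units, contribution = 96,410 × $157.40 = $15,174,934.00.
Operating income = contribution − fixed costs = $15,174,934.00 − $5,354,000 = $9,820,934.00. Interest = $5,587,200.00, so EBIT − I = $4,233,734.00.
DCL = contribution ÷ (EBIT − I) = $15,174,934.00 ÷ $4,233,734.00 = 3.5843.

3.58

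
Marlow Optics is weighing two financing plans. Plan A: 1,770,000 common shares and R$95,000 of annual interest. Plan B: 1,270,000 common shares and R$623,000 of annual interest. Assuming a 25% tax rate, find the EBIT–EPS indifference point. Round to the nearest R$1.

R$1,964,120

Set EPS_A = EPS_B: (EBIT − R$95,000)(1 − 0.25) ÷ 1,770,000 = (EBIT − R$623,000)(1 − 0.25) ÷ 1,270,000.
The (1 − t) factor cancels: (EBIT − 95,000) × 1,270,000 = (EBIT − 623,000) × 1,770,000.
Solving, EBIT = (623,000·1,770,000 − 95,000·1,270,000) / (1,770,000 − 1,270,000) = 982,060,000,000 / 500,000 = 1,964,120.00.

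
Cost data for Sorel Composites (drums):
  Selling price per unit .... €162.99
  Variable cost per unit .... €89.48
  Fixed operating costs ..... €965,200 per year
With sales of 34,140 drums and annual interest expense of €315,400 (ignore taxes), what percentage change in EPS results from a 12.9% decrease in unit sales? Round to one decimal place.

Contribution at this volume is 34,140 × €73.51 = €2,509,631.40.
Subtracting fixed costs: EBIT = €2,509,631.40 − €965,200 = €1,544,431.40.
Interest = €315,400.00, so EBIT − I = €1,229,031.40.
Degree of combined leverage = contribution ÷ (EBIT − I) = €2,509,631.40 ÷ €1,229,031.40 = 2.0420.
%ΔEPS = DCL × %ΔSales = 2.0420 × -12.9% = -26.3%.

-26.3%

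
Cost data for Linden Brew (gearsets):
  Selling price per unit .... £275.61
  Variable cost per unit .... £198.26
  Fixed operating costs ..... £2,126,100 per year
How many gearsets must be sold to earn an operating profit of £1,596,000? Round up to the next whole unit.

Each unit contributes £275.61 − £198.26 = £77.35.
Units = (FC + target) / CM = (£2,126,100 + £1,596,000) / £77.35 = 48,120.23, so 48,121 gearsets.

48,121 gearsets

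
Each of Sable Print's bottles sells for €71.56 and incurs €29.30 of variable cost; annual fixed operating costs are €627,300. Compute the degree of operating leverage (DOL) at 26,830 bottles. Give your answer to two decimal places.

At 26,830 units, contribution = 26,830 × €42.26 = €1,133,835.80.
EBIT = €1,133,835.80 − €627,300 = €506,535.80.
DOL = contribution ÷ EBIT = €1,133,835.80 ÷ €506,535.80 = 2.2384.

2.24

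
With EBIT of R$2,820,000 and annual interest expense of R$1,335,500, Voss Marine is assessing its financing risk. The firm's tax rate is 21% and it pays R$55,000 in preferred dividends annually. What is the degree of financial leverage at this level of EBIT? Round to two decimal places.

1.99

Annual interest charges come to R$1,335,500.00.
Preferred dividends grossed up pre-tax: R$55,000 / (1 − 0.21) = R$69,620.25.
DFL = EBIT ÷ [EBIT − I − D_p/(1−t)] = R$2,820,000 ÷ [R$2,820,000 − R$1,335,500.00 − R$69,620.25] = R$2,820,000 ÷ R$1,414,879.75 = 1.9931.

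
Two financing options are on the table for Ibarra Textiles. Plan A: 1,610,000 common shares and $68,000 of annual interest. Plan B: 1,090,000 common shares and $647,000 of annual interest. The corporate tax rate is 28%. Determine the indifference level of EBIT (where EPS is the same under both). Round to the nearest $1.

Set EPS_A = EPS_B: (EBIT − $68,000)(1 − 0.28) ÷ 1,610,000 = (EBIT − $647,000)(1 − 0.28) ÷ 1,090,000.
Cancelling (1 − t) and cross-multiplying: 1,090,000·(EBIT − 68,000) = 1,610,000·(EBIT − 647,000).
Solving, EBIT = (647,000·1,610,000 − 68,000·1,090,000) / (1,610,000 − 1,090,000) = 967,550,000,000 / 520,000 = 1,860,673.08.

$1,860,673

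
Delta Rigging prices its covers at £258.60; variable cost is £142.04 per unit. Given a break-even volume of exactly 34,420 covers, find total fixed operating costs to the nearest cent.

£4,011,995.20

Unit CM = price − variable cost = £258.60 − £142.04 = £116.56.
Since BE = FC / CM, FC = 34,420 × £116.56 = £4,011,995.20.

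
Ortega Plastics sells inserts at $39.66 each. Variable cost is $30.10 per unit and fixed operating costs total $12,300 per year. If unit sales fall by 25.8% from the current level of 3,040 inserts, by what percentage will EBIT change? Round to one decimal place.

-44.7%

Contribution at this volume is 3,040 × $9.56 = $29,062.40.
Subtracting fixed costs: EBIT = $29,062.40 − $12,300 = $16,762.40.
So DOL = total CM / EBIT = $29,062.40 / $16,762.40 = 1.7338.
%ΔEBIT = DOL × %ΔSales = 1.7338 × -25.8% = -44.7%.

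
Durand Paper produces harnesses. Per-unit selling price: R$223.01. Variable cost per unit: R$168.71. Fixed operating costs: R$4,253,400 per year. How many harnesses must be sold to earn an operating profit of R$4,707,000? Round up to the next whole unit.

Contribution margin per unit = R$223.01 − R$168.71 = R$54.30.
Need Q such that Q × R$54.30 − R$4,253,400 = R$4,707,000, i.e. Q = R$8,960,400 / R$54.30 = 165,016.57 → 165,017.

165,017 harnesses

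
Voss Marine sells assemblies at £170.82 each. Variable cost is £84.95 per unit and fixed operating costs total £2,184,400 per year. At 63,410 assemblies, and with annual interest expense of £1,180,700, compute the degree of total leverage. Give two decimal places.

Total contribution margin = 63,410 × £85.87 = £5,445,016.70.
EBIT = £5,445,016.70 − £2,184,400 = £3,260,616.70. Interest = £1,180,700.00, so EBIT − I = £2,079,916.70.
DCL = contribution ÷ (EBIT − I) = £5,445,016.70 ÷ £2,079,916.70 = 2.6179.

2.62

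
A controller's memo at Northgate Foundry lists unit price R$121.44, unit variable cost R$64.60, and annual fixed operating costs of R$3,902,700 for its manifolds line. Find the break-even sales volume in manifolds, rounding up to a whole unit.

Unit CM = price − variable cost = R$121.44 − R$64.60 = R$56.84.
Break-even volume = fixed costs ÷ CM per unit = R$3,902,700 ÷ R$56.84 = 68,661.15, so 68,662 manifolds.

68,662 manifolds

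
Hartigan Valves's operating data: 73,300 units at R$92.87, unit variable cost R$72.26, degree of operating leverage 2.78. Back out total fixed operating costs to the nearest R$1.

Total contribution margin = 73,300 × R$20.61 = R$1,510,713.00.
Since DOL = CM ÷ EBIT, EBIT = R$1,510,713.00 ÷ 2.78 = R$543,421.94.
And FC = contribution − EBIT = R$1,510,713.00 − R$543,421.94 = R$967,291.

R$967,291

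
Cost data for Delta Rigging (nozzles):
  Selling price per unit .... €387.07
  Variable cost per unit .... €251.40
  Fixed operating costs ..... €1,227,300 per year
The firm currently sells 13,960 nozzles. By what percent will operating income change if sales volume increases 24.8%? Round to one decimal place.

At 13,960 units, contribution = 13,960 × €135.67 = €1,893,953.20.
Operating income = contribution − fixed costs = €1,893,953.20 − €1,227,300 = €666,653.20.
Degree of operating leverage = €1,893,953.20 / €666,653.20 = 2.8410.
So EBIT moves 2.8410 × (+24.8%) = +70.5%.

+70.5%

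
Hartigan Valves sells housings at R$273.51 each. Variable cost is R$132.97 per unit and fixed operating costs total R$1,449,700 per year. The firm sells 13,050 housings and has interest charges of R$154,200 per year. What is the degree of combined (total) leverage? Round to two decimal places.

Contribution at this volume is 13,050 × R$140.54 = R$1,834,047.00.
Subtracting fixed costs: EBIT = R$1,834,047.00 − R$1,449,700 = R$384,347.00. Interest = R$154,200.00, so EBIT − I = R$230,147.00.
Degree of total leverage = total CM / (EBIT − interest) = R$1,834,047.00 / R$230,147.00 = 7.9690.

7.97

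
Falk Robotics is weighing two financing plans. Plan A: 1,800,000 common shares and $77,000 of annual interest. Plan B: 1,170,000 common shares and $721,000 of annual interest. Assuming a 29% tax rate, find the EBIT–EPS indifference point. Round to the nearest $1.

Set EPS_A = EPS_B: (EBIT − $77,000)(1 − 0.29) ÷ 1,800,000 = (EBIT − $721,000)(1 − 0.29) ÷ 1,170,000.
Cancelling (1 − t) and cross-multiplying: 1,170,000·(EBIT − 77,000) = 1,800,000·(EBIT − 721,000).
Solving, EBIT = (721,000·1,800,000 − 77,000·1,170,000) / (1,800,000 − 1,170,000) = 1,207,710,000,000 / 630,000 = 1,917,000.00.

$1,917,000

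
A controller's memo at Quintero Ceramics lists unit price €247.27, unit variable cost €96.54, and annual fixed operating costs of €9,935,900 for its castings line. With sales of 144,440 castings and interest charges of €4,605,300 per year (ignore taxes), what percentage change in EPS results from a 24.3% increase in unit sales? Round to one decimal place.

Total contribution margin = 144,440 × €150.73 = €21,771,441.20.
EBIT = €21,771,441.20 − €9,935,900 = €11,835,541.20.
After interest of €4,605,300.00, pre-tax earnings = €7,230,241.20.
DCL = total CM / (EBIT − I) = €21,771,441.20 / €7,230,241.20 = 3.0112.
EPS therefore changes by 3.0112 × (+24.3%) = +73.2%.

+73.2%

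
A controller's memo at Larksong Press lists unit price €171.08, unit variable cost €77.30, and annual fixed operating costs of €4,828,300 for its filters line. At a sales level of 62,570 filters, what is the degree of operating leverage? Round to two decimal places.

At 62,570 units, contribution = 62,570 × €93.78 = €5,867,814.60.
EBIT = €5,867,814.60 − €4,828,300 = €1,039,514.60.
DOL = contribution ÷ EBIT = €5,867,814.60 ÷ €1,039,514.60 = 5.6448.

5.64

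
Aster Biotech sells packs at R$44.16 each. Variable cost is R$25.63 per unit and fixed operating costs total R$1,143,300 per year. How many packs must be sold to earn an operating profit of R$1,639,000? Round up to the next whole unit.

Unit CM = price − variable cost = R$44.16 − R$25.63 = R$18.53.
Required volume = (fixed costs + target profit) ÷ CM = (R$1,143,300 + R$1,639,000) ÷ R$18.53 = 150,151.11, so 150,152 packs.

150,152 packs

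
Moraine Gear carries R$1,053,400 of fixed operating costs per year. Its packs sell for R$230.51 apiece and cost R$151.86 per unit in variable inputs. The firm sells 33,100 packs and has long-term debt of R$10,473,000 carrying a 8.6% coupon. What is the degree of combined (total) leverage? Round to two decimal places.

4.01

Contribution at this volume is 33,100 × R$78.65 = R$2,603,315.00.
EBIT = R$2,603,315.00 − R$1,053,400 = R$1,549,915.00. Interest = R$900,678.00.
DOL = R$2,603,315.00 ÷ R$1,549,915.00 = 1.6797; DFL = R$1,549,915.00 ÷ R$649,237.00 = 2.3873.
Combined leverage = 1.6797 × 2.3873 = 4.0099.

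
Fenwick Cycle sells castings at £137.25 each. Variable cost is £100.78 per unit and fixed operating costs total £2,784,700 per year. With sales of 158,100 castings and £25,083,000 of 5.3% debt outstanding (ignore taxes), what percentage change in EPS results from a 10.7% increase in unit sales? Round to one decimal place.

+37.4%

Contribution at this volume is 158,100 × £36.47 = £5,765,907.00.
Subtracting fixed costs: EBIT = £5,765,907.00 − £2,784,700 = £2,981,207.00.
Interest = £1,329,399.00, so EBIT − I = £1,651,808.00.
Degree of combined leverage = contribution ÷ (EBIT − I) = £5,765,907.00 ÷ £1,651,808.00 = 3.4907.
%ΔEPS = DCL × %ΔSales = 3.4907 × +10.7% = +37.4%.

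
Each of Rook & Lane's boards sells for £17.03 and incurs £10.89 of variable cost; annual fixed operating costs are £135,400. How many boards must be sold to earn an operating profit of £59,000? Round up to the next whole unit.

Contribution margin per unit = £17.03 − £10.89 = £6.14.
Required volume = (fixed costs + target profit) ÷ CM = (£135,400 + £59,000) ÷ £6.14 = 31,661.24, so 31,662 boards.

31,662 boards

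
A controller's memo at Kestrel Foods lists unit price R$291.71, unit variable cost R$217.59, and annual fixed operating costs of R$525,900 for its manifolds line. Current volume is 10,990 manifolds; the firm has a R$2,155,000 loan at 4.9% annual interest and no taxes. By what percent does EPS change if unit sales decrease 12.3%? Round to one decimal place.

Contribution at this volume is 10,990 × R$74.12 = R$814,578.80.
EBIT = R$814,578.80 − R$525,900 = R$288,678.80.
After interest of R$105,595.00, pre-tax earnings = R$183,083.80.
Degree of combined leverage = contribution ÷ (EBIT − I) = R$814,578.80 ÷ R$183,083.80 = 4.4492.
EPS therefore changes by 4.4492 × (-12.3%) = -54.7%.

-54.7%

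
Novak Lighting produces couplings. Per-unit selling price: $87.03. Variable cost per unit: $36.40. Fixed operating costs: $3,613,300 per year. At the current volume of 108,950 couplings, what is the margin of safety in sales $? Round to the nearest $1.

$3,270,868

Contribution margin per unit = $87.03 − $36.40 = $50.63. Break-even units = $3,613,300 ÷ $50.63 = 71,366.78; break-even revenue = 71,366.78 × $87.03 = $6,211,050.74.
Current sales = 108,950 × $87.03 = $9,481,918.50.
Margin of safety = $9,481,918.50 − $6,211,050.74 = $3,270,868.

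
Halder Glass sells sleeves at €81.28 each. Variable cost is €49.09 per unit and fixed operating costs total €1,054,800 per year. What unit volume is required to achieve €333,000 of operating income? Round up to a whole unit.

43,113 sleeves

Each unit contributes €81.28 − €49.09 = €32.19.
Units = (FC + target) / CM = (€1,054,800 + €333,000) / €32.19 = 43,112.77, so 43,113 sleeves.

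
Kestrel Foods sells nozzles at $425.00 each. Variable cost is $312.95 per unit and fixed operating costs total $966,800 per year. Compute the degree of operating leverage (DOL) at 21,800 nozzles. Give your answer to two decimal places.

1.66

Contribution at this volume is 21,800 × $112.05 = $2,442,690.00.
EBIT = $2,442,690.00 − $966,800 = $1,475,890.00.
Degree of operating leverage = $2,442,690.00 / $1,475,890.00 = 1.6551.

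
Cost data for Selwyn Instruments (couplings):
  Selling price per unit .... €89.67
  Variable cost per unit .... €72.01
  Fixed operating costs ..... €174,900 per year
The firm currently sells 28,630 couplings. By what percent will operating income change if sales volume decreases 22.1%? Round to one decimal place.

At 28,630 units, contribution = 28,630 × €17.66 = €505,605.80.
Subtracting fixed costs: EBIT = €505,605.80 − €174,900 = €330,705.80.
Degree of operating leverage = €505,605.80 / €330,705.80 = 1.5289.
%ΔEBIT = DOL × %ΔSales = 1.5289 × -22.1% = -33.8%.

-33.8%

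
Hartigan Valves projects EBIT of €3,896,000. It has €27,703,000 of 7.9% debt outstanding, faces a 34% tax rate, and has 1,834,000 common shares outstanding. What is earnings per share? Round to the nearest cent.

Interest = €2,188,537.00, so EBT = €3,896,000 − €2,188,537.00 = €1,707,463.00.
Net income = €1,707,463.00 × (1 − 0.34) = €1,126,925.58.
EPS = €1,126,925.58 ÷ 1,834,000 = €0.61.

€0.61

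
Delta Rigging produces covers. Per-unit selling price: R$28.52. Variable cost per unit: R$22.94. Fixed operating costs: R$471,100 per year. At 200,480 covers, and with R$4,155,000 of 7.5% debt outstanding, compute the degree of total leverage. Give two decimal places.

3.33

At 200,480 units, contribution = 200,480 × R$5.58 = R$1,118,678.40.
Operating income = contribution − fixed costs = R$1,118,678.40 − R$471,100 = R$647,578.40. Interest = R$311,625.00.
DOL = R$1,118,678.40 ÷ R$647,578.40 = 1.7275; DFL = R$647,578.40 ÷ R$335,953.40 = 1.9276.
DCL = DOL × DFL = 1.7275 × 1.9276 = 3.3299.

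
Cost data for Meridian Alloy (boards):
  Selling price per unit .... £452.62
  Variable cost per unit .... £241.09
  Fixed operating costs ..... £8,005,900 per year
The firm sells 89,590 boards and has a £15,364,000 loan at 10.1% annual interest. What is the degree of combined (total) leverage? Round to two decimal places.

2.02

Total contribution margin = 89,590 × £211.53 = £18,950,972.70.
Operating income = contribution − fixed costs = £18,950,972.70 − £8,005,900 = £10,945,072.70. Interest = £1,551,764.00, so EBIT − I = £9,393,308.70.
DCL = contribution ÷ (EBIT − I) = £18,950,972.70 ÷ £9,393,308.70 = 2.0175.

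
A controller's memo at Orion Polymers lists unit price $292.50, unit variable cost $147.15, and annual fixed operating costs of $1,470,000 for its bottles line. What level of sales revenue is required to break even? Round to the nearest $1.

$2,958,204

Contribution margin per unit = $292.50 − $147.15 = $145.35, a CM ratio of $145.35 ÷ $292.50 = 0.4969.
Break-even revenue = fixed costs × price ÷ CM = $1,470,000 × $292.50 ÷ $145.35 = $2,958,204.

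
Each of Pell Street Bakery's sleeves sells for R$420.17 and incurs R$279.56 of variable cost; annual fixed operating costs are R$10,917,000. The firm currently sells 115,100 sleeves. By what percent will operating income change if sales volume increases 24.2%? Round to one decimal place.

+74.4%

Contribution at this volume is 115,100 × R$140.61 = R$16,184,211.00.
Subtracting fixed costs: EBIT = R$16,184,211.00 − R$10,917,000 = R$5,267,211.00.
DOL = contribution ÷ EBIT = R$16,184,211.00 ÷ R$5,267,211.00 = 3.0726.
So EBIT moves 3.0726 × (+24.2%) = +74.4%.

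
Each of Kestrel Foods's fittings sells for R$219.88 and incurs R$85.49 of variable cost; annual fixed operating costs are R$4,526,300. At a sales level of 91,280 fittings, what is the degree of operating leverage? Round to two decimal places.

1.58

Total contribution margin = 91,280 × R$134.39 = R$12,267,119.20.
Subtracting fixed costs: EBIT = R$12,267,119.20 − R$4,526,300 = R$7,740,819.20.
DOL = contribution ÷ EBIT = R$12,267,119.20 ÷ R$7,740,819.20 = 1.5847.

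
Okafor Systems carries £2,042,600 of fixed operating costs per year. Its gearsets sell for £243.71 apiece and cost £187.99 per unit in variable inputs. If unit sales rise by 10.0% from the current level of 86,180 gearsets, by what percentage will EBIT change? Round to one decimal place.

+17.4%

At 86,180 units, contribution = 86,180 × £55.72 = £4,801,949.60.
EBIT = £4,801,949.60 − £2,042,600 = £2,759,349.60.
So DOL = total CM / EBIT = £4,801,949.60 / £2,759,349.60 = 1.7402.
%ΔEBIT = DOL × %ΔSales = 1.7402 × +10.0% = +17.4%.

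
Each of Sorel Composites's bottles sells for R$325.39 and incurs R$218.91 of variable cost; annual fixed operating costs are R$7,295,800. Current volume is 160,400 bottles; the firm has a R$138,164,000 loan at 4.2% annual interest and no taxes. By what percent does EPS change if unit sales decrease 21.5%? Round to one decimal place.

Contribution at this volume is 160,400 × R$106.48 = R$17,079,392.00.
Operating income = contribution − fixed costs = R$17,079,392.00 − R$7,295,800 = R$9,783,592.00.
Interest = R$5,802,888.00, so EBIT − I = R$3,980,704.00.
Degree of combined leverage = contribution ÷ (EBIT − I) = R$17,079,392.00 ÷ R$3,980,704.00 = 4.2905.
%ΔEPS = DCL × %ΔSales = 4.2905 × -21.5% = -92.2%.

-92.2%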